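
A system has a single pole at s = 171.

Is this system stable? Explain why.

Pole at s = 171 is in the right half-plane. Unstable.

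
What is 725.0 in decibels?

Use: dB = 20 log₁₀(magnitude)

dB = 20 log₁₀(725.0) = 57.2 dB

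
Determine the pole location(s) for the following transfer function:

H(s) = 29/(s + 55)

Pole is where denominator = 0: s + 55 = 0, so s = -55.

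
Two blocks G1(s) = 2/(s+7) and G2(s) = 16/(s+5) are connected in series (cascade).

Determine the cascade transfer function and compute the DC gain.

Series: multiply transfer functions. G_eq = 2/(s+7) × 16/(s+5) = 32/((s+7)(s+5)). DC gain = 32/(7×5) = 0.9143.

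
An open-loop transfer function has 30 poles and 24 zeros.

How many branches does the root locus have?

Root locus has n branches where n = number of poles = 30.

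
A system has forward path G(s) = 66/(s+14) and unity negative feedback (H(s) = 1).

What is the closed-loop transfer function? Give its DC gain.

T(s) = G/(1+GH) = [66/(s+14)] / [1 + 66/(s+14)] = 66/(s+14+66) = 66/(s+80). DC gain = 66/80 = 0.825.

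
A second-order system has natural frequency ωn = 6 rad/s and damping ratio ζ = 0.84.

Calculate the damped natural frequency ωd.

ωd = ωn√(1 - ζ²) = 6√(1 - 0.84²) = 3.26 rad/s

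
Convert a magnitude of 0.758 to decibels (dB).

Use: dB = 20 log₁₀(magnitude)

dB = 20 log₁₀(0.758) = -2.4 dB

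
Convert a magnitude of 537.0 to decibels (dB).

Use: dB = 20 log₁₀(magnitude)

dB = 20 log₁₀(537.0) = 54.6 dB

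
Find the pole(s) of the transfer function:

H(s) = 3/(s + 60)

Pole is where denominator = 0: s + 60 = 0, so s = -60.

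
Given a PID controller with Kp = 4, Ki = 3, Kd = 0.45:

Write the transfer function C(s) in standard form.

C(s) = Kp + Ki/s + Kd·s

Substituting values: C(s) = 4 + 3/s + 0.45s = (0.45s² + 4s + 3)/s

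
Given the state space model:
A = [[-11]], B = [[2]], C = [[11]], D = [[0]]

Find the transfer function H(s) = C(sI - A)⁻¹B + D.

(sI - A)⁻¹ = 1/(s + 11). H(s) = 11 × 2/(s + 11) + 0 = 22/(s + 11).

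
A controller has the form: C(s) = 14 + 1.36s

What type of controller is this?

This is a Proportional-Derivative (PD) controller.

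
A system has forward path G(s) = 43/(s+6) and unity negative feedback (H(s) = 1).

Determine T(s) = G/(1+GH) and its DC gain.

T(s) = G/(1+GH) = [43/(s+6)] / [1 + 43/(s+6)] = 43/(s+6+43) = 43/(s+49). DC gain = 43/49 = 0.8776.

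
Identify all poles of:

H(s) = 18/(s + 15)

Pole is where denominator = 0: s + 15 = 0, so s = -15.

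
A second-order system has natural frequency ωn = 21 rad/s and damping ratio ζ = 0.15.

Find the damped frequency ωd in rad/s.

ωd = ωn√(1 - ζ²) = 21√(1 - 0.15²) = 20.76 rad/s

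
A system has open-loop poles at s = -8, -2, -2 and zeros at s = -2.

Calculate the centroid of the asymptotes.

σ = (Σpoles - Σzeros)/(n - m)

σ = (Σpoles - Σzeros)/(n - m) = (-12 - (-2))/(3 - 1) = -10/2 = -5.0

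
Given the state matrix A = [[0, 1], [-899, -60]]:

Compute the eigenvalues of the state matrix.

det(A - λI) = λ² - (-60)λ + 899 = (λ - (-29))(λ - (-31)). Eigenvalues: -29, -31.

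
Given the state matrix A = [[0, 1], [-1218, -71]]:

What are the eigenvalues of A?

det(A - λI) = λ² - (-71)λ + 1218 = (λ - (-29))(λ - (-42)). Eigenvalues: -29, -42.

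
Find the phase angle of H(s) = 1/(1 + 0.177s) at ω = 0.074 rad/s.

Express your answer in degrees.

Phase = -arctan(ωτ) = -arctan(0.074 × 0.177) = -0.8°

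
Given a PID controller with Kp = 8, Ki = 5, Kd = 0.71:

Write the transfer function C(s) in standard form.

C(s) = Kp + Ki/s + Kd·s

Substituting values: C(s) = 8 + 5/s + 0.71s = (0.71s² + 8s + 5)/s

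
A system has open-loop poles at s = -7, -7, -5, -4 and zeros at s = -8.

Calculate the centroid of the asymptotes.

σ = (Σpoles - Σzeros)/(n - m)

σ = (Σpoles - Σzeros)/(n - m) = (-23 - (-8))/(4 - 1) = -15/3 = -5.0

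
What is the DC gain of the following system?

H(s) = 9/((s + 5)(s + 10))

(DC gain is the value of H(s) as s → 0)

DC gain = H(0) = 9/(5 × 10) = 9/50 = 0.18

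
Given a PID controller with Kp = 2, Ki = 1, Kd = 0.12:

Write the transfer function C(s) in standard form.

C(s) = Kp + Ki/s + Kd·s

Substituting values: C(s) = 2 + 1/s + 0.12s = (0.12s² + 2s + 1)/s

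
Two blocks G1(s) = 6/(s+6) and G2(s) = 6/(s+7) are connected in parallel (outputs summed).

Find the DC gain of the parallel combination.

Parallel: G_eq = G1 + G2. DC gain = G1(0) + G2(0) = 6/6 + 6/7 = 1 + 0.8571 = 1.8571.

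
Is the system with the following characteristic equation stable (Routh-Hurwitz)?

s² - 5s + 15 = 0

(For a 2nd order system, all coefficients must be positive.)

Coefficients: 1, -5, 15. b=-5 not positive, so system is unstable.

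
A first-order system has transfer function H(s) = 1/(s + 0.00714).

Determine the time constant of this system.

For H(s) = 1/(s + 1/τ), the pole is at -1/τ = -0.00714, so τ = 1/0.00714 = 140.1 s.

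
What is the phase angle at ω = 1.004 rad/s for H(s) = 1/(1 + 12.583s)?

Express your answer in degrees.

Phase = -arctan(ωτ) = -arctan(1.004 × 12.583) = -85.5°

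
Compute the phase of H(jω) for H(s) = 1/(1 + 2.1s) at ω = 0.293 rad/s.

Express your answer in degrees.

Phase = -arctan(ωτ) = -arctan(0.293 × 2.1) = -31.6°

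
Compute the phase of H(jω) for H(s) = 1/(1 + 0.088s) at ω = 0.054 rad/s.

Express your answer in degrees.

Phase = -arctan(ωτ) = -arctan(0.054 × 0.088) = -0.3°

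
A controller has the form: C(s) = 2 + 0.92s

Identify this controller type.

This is a Proportional-Derivative (PD) controller.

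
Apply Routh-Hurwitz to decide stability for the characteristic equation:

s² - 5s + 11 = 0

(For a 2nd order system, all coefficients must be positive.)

Coefficients: 1, -5, 11. b=-5 not positive, so system is unstable.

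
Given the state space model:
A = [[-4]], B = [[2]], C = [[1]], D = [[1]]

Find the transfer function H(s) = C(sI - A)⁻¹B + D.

(sI - A)⁻¹ = 1/(s + 4). H(s) = 1×2/(s + 4) + 1 = (s + 6)/(s + 4).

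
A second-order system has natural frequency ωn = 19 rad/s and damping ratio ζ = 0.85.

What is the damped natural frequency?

ωd = ωn√(1 - ζ²) = 19√(1 - 0.85²) = 10.01 rad/s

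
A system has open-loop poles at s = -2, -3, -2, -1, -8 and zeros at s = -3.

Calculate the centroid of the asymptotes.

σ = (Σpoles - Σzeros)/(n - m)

σ = (Σpoles - Σzeros)/(n - m) = (-16 - (-3))/(5 - 1) = -13/4 = -3.25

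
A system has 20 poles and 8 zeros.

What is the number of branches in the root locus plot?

Root locus has n branches where n = number of poles = 20.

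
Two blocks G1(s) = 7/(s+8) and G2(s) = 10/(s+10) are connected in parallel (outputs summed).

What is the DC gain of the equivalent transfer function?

Parallel: G_eq = G1 + G2. DC gain = G1(0) + G2(0) = 7/8 + 10/10 = 0.875 + 1 = 1.875.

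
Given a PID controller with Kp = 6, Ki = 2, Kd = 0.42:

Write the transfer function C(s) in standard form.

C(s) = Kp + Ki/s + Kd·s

Substituting values: C(s) = 6 + 2/s + 0.42s = (0.42s² + 6s + 2)/s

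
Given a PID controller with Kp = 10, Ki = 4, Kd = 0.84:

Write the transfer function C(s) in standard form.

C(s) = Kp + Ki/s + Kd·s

Substituting values: C(s) = 10 + 4/s + 0.84s = (0.84s² + 10s + 4)/s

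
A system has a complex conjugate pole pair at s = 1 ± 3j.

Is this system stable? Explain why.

Real part of poles is 1 (> 0, right half-plane). Unstable.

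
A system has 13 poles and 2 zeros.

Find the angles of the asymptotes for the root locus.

n - m = 13 - 2 = 11. Angles: θk = (2k + 1)·180°/11 = 16.36°, 49.09°, 81.82°, 114.55°, 147.27°, 180°, 212.73°, 245.45°, 278.18°, 310.91°, 343.64°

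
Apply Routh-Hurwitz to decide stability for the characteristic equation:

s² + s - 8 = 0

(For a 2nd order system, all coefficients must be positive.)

Coefficients: 1, 1, -8. c=-8 not positive, so system is unstable.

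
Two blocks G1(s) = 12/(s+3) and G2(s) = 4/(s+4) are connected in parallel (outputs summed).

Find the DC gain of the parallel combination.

Parallel: G_eq = G1 + G2. DC gain = G1(0) + G2(0) = 12/3 + 4/4 = 4 + 1 = 5.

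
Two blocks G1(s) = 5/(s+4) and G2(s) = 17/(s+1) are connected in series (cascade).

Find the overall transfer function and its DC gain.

Series: multiply transfer functions. G_eq = 5/(s+4) × 17/(s+1) = 85/((s+4)(s+1)). DC gain = 85/(4×1) = 21.25.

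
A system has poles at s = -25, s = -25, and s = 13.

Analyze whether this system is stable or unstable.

Pole(s) at s = 13 are not in the left half-plane. System is unstable.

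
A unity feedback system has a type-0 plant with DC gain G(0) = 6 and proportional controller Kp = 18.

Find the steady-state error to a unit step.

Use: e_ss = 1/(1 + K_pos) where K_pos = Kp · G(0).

K_pos = Kp · G(0) = 18 × 6 = 108. e_ss = 1/(1 + 108) = 0.0092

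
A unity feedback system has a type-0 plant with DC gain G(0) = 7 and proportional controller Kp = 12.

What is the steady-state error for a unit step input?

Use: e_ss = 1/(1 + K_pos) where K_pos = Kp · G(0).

K_pos = Kp · G(0) = 12 × 7 = 84. e_ss = 1/(1 + 84) = 0.0118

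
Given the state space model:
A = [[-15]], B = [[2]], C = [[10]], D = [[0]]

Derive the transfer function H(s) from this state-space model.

(sI - A)⁻¹ = 1/(s + 15). H(s) = 10 × 2/(s + 15) + 0 = 20/(s + 15).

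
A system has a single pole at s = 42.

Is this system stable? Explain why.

Pole at s = 42 is in the right half-plane. Unstable.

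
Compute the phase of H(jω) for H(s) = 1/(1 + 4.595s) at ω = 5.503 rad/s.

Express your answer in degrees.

Phase = -arctan(ωτ) = -arctan(5.503 × 4.595) = -87.7°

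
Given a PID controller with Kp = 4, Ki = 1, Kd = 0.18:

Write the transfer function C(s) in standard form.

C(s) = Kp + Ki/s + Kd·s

Substituting values: C(s) = 4 + 1/s + 0.18s = (0.18s² + 4s + 1)/s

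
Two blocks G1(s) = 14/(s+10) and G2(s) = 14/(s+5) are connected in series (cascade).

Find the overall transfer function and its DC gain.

Series: multiply transfer functions. G_eq = 14/(s+10) × 14/(s+5) = 196/((s+10)(s+5)). DC gain = 196/(10×5) = 3.92.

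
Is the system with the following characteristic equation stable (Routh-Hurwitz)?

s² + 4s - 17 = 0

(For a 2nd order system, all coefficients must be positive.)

Coefficients: 1, 4, -17. c=-17 not positive, so system is unstable.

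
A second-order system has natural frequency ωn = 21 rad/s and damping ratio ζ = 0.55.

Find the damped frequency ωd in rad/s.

ωd = ωn√(1 - ζ²) = 21√(1 - 0.55²) = 17.54 rad/s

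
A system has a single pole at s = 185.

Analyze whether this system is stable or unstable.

Pole at s = 185 is in the right half-plane. Unstable.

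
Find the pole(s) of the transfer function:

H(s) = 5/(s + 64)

Pole is where denominator = 0: s + 64 = 0, so s = -64.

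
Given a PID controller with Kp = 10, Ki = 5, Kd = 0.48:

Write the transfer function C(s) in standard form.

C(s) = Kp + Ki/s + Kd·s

Substituting values: C(s) = 10 + 5/s + 0.48s = (0.48s² + 10s + 5)/s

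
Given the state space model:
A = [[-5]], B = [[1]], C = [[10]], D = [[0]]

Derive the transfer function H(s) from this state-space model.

(sI - A)⁻¹ = 1/(s + 5). H(s) = 10 × 1/(s + 5) + 0 = 10/(s + 5).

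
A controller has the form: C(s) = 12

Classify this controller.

This is a Proportional (P) controller.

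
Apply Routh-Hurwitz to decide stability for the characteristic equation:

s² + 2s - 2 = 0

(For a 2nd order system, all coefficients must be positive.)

Coefficients: 1, 2, -2. c=-2 not positive, so system is unstable.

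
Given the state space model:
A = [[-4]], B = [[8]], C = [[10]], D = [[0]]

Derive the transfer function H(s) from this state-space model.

(sI - A)⁻¹ = 1/(s + 4). H(s) = 10 × 8/(s + 4) + 0 = 80/(s + 4).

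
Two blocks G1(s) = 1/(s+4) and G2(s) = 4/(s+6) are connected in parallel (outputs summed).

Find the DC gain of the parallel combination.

Parallel: G_eq = G1 + G2. DC gain = G1(0) + G2(0) = 1/4 + 4/6 = 0.25 + 0.6667 = 0.9167.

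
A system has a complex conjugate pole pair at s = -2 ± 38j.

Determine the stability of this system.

Real part of poles is -2 (< 0, left half-plane). Stable.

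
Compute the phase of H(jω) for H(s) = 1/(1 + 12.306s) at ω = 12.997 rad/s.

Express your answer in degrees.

Phase = -arctan(ωτ) = -arctan(12.997 × 12.306) = -89.6°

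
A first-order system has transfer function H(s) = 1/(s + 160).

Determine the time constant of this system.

For H(s) = 1/(s + 1/τ), the pole is at -1/τ = -160, so τ = 1/160 = 0.00625 s.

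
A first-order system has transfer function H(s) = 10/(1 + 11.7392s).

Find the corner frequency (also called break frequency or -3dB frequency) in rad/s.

Corner frequency = 1/τ = 1/11.7392 = 0.085 rad/s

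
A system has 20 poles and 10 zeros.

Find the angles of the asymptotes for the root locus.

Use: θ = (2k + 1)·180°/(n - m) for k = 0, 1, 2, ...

n - m = 20 - 10 = 10. Angles: θk = (2k + 1)·180°/10 = 18°, 54°, 90°, 126°, 162°, 198°, 234°, 270°, 306°, 342°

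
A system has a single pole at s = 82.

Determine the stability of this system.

Pole at s = 82 is in the right half-plane. Unstable.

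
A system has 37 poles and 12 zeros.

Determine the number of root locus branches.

Root locus has n branches where n = number of poles = 37.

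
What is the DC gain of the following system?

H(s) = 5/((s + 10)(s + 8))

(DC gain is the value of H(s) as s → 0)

DC gain = H(0) = 5/(10 × 8) = 5/80 = 0.0625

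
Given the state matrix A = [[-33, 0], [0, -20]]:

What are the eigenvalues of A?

For diagonal matrix, eigenvalues are diagonal entries: λ₁ = -33, λ₂ = -20.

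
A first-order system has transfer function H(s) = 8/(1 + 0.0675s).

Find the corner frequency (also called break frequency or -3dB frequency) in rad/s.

Corner frequency = 1/τ = 1/0.0675 = 14.815 rad/s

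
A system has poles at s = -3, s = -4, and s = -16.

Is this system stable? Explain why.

All poles are in the left half-plane. System is stable.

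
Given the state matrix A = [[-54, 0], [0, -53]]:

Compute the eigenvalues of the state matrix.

For diagonal matrix, eigenvalues are diagonal entries: λ₁ = -54, λ₂ = -53.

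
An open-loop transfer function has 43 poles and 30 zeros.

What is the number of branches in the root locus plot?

Root locus has n branches where n = number of poles = 43.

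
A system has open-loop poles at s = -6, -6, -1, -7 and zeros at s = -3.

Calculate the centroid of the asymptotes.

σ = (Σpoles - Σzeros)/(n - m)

σ = (Σpoles - Σzeros)/(n - m) = (-20 - (-3))/(4 - 1) = -17/3 = -5.67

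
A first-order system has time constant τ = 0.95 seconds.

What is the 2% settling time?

For first-order system, 2% settling time ≈ 4τ = 4 × 0.95 = 3.8 s.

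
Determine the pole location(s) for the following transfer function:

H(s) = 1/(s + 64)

Pole is where denominator = 0: s + 64 = 0, so s = -64.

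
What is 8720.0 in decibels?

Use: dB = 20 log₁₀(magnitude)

dB = 20 log₁₀(8720.0) = 78.8 dB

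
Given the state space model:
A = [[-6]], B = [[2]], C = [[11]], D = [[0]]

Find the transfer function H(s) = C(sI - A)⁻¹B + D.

(sI - A)⁻¹ = 1/(s + 6). H(s) = 11 × 2/(s + 6) + 0 = 22/(s + 6).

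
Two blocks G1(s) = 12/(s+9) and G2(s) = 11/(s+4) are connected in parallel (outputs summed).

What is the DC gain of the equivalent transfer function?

Parallel: G_eq = G1 + G2. DC gain = G1(0) + G2(0) = 12/9 + 11/4 = 1.3333 + 2.75 = 4.0833.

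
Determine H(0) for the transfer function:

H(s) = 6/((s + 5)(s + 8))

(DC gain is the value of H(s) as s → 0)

DC gain = H(0) = 6/(5 × 8) = 6/40 = 0.15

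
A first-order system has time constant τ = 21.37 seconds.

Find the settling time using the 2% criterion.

For first-order system, 2% settling time ≈ 4τ = 4 × 21.37 = 85.48 s.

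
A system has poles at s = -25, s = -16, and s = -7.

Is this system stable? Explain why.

All poles are in the left half-plane. System is stable.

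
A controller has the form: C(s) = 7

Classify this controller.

This is a Proportional (P) controller.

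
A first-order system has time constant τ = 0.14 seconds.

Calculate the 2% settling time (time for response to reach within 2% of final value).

For first-order system, 2% settling time ≈ 4τ = 4 × 0.14 = 0.56 s.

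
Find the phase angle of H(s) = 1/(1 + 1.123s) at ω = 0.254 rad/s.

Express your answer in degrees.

Phase = -arctan(ωτ) = -arctan(0.254 × 1.123) = -15.9°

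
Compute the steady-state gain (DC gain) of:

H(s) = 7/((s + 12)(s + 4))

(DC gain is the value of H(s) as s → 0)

DC gain = H(0) = 7/(12 × 4) = 7/48 = 0.1458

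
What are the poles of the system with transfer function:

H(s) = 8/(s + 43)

Pole is where denominator = 0: s + 43 = 0, so s = -43.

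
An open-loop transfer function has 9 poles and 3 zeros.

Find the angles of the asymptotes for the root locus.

n - m = 9 - 3 = 6. Angles: θk = (2k + 1)·180°/6 = 30°, 90°, 150°, 210°, 270°, 330°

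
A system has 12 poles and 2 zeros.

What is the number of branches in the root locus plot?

Root locus has n branches where n = number of poles = 12.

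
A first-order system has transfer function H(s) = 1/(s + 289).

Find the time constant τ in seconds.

For H(s) = 1/(s + 1/τ), the pole is at -1/τ = -289, so τ = 1/289 = 0.0035 s.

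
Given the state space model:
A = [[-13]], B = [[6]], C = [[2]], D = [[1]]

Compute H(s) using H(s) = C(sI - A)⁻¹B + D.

(sI - A)⁻¹ = 1/(s + 13). H(s) = 2×6/(s + 13) + 1 = (s + 25)/(s + 13).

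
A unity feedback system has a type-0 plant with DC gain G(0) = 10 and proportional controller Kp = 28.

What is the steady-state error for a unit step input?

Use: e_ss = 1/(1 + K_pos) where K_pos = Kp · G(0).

K_pos = Kp · G(0) = 28 × 10 = 280. e_ss = 1/(1 + 280) = 0.0036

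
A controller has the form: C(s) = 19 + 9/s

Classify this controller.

This is a Proportional-Integral (PI) controller.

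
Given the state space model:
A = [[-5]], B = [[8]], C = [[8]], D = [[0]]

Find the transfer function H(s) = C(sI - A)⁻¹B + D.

(sI - A)⁻¹ = 1/(s + 5). H(s) = 8 × 8/(s + 5) + 0 = 64/(s + 5).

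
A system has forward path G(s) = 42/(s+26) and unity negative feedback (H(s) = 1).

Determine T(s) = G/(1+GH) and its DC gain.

T(s) = G/(1+GH) = [42/(s+26)] / [1 + 42/(s+26)] = 42/(s+26+42) = 42/(s+68). DC gain = 42/68 = 0.6176.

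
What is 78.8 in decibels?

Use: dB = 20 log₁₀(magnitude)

dB = 20 log₁₀(78.8) = 37.9 dB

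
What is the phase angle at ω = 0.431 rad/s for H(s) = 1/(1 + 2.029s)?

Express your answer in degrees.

Phase = -arctan(ωτ) = -arctan(0.431 × 2.029) = -41.2°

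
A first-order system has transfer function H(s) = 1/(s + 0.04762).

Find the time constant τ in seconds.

For H(s) = 1/(s + 1/τ), the pole is at -1/τ = -0.04762, so τ = 1/0.04762 = 21 s.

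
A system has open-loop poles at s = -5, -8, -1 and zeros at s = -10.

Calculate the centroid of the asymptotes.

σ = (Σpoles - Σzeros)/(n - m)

σ = (Σpoles - Σzeros)/(n - m) = (-14 - (-10))/(3 - 1) = -4/2 = -2.0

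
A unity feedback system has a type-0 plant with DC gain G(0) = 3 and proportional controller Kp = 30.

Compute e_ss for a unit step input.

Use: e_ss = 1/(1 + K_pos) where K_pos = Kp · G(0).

K_pos = Kp · G(0) = 30 × 3 = 90. e_ss = 1/(1 + 90) = 0.0110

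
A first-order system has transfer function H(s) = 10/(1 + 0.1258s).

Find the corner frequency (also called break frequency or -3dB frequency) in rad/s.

Corner frequency = 1/τ = 1/0.1258 = 7.949 rad/s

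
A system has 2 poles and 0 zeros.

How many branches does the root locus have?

Root locus has n branches where n = number of poles = 2.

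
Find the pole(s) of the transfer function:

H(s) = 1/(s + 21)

Pole is where denominator = 0: s + 21 = 0, so s = -21.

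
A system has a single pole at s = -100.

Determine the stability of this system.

Pole at s = -100 is in the left half-plane. Stable.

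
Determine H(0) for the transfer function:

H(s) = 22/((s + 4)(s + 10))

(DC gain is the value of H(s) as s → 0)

DC gain = H(0) = 22/(4 × 10) = 22/40 = 0.55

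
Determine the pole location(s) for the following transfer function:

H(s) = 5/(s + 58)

Pole is where denominator = 0: s + 58 = 0, so s = -58.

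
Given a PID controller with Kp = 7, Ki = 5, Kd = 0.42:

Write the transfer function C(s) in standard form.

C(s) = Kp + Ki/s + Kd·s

Substituting values: C(s) = 7 + 5/s + 0.42s = (0.42s² + 7s + 5)/s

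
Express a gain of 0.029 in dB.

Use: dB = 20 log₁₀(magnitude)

dB = 20 log₁₀(0.029) = -30.8 dB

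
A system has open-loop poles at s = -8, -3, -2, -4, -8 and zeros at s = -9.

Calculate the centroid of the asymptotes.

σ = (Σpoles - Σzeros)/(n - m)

σ = (Σpoles - Σzeros)/(n - m) = (-25 - (-9))/(5 - 1) = -16/4 = -4.0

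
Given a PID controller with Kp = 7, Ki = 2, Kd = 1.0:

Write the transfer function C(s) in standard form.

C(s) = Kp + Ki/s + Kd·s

Substituting values: C(s) = 7 + 2/s + 1.0s = (s² + 7s + 2)/s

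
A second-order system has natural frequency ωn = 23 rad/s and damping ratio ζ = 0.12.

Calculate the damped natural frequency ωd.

ωd = ωn√(1 - ζ²) = 23√(1 - 0.12²) = 22.83 rad/s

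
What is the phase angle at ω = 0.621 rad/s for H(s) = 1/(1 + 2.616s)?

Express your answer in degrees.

Phase = -arctan(ωτ) = -arctan(0.621 × 2.616) = -58.4°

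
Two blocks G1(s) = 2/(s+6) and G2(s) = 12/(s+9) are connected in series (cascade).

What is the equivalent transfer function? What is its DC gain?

Series: multiply transfer functions. G_eq = 2/(s+6) × 12/(s+9) = 24/((s+6)(s+9)). DC gain = 24/(6×9) = 0.4444.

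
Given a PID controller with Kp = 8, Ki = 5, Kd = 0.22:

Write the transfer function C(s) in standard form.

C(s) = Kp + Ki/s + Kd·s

Substituting values: C(s) = 8 + 5/s + 0.22s = (0.22s² + 8s + 5)/s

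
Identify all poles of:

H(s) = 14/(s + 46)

Pole is where denominator = 0: s + 46 = 0, so s = -46.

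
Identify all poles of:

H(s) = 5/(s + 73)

Pole is where denominator = 0: s + 73 = 0, so s = -73.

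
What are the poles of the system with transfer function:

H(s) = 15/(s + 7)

Pole is where denominator = 0: s + 7 = 0, so s = -7.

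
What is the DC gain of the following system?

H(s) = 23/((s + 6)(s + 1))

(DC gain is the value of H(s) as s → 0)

DC gain = H(0) = 23/(6 × 1) = 23/6 = 3.8333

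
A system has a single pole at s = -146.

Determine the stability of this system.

Pole at s = -146 is in the left half-plane. Stable.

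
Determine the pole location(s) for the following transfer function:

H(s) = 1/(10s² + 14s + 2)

Discriminant = 14² - 4×10×2 = 196 - 80 = 116 > 0, so two distinct real poles. Using quadratic formula: s = (-14 ± √116)/(2×10) = (-14 ± √116)/20, with √116 ≈ 10.7703. s₁ ≈ -0.1615, s₂ ≈ -1.2385. Poles: s₁ = -0.1615, s₂ = -1.2385.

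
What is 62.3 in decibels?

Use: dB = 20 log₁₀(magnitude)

dB = 20 log₁₀(62.3) = 35.9 dB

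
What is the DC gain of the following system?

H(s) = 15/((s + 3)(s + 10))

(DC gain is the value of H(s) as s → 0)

DC gain = H(0) = 15/(3 × 10) = 15/30 = 0.5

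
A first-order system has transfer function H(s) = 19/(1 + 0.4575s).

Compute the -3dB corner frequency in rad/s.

Corner frequency = 1/τ = 1/0.4575 = 2.186 rad/s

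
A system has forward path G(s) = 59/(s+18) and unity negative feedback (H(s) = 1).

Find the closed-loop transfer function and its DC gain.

T(s) = G/(1+GH) = [59/(s+18)] / [1 + 59/(s+18)] = 59/(s+18+59) = 59/(s+77). DC gain = 59/77 = 0.7662.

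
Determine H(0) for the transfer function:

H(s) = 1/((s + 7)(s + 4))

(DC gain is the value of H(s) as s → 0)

DC gain = H(0) = 1/(7 × 4) = 1/28 = 0.0357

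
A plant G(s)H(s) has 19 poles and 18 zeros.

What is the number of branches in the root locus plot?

Root locus has n branches where n = number of poles = 19.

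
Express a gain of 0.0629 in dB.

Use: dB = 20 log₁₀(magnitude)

dB = 20 log₁₀(0.0629) = -24.0 dB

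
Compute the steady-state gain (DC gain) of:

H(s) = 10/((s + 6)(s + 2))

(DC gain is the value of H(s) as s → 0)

DC gain = H(0) = 10/(6 × 2) = 10/12 = 0.8333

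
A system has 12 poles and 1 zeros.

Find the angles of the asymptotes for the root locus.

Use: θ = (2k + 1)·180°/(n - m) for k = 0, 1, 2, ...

n - m = 12 - 1 = 11. Angles: θk = (2k + 1)·180°/11 = 16.36°, 49.09°, 81.82°, 114.55°, 147.27°, 180°, 212.73°, 245.45°, 278.18°, 310.91°, 343.64°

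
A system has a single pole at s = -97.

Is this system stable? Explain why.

Pole at s = -97 is in the left half-plane. Stable.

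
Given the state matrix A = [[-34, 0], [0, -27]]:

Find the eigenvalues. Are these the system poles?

For diagonal matrix, eigenvalues are diagonal entries: λ₁ = -34, λ₂ = -27. Eigenvalues of A = system poles.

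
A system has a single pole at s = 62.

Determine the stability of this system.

Pole at s = 62 is in the right half-plane. Unstable.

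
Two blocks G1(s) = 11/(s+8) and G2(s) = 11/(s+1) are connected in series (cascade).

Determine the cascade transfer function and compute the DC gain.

Series: multiply transfer functions. G_eq = 11/(s+8) × 11/(s+1) = 121/((s+8)(s+1)). DC gain = 121/(8×1) = 15.125.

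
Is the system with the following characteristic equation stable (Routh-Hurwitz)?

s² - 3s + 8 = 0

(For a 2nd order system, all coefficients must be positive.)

Coefficients: 1, -3, 8. b=-3 not positive, so system is unstable.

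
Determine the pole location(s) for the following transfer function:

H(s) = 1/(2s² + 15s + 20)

Discriminant = 15² - 4×2×20 = 225 - 160 = 65 > 0, so two distinct real poles. Using quadratic formula: s = (-15 ± √65)/(2×2) = (-15 ± √65)/4, with √65 ≈ 8.0623. s₁ ≈ -1.7344, s₂ ≈ -5.7656. Poles: s₁ = -1.7344, s₂ = -5.7656.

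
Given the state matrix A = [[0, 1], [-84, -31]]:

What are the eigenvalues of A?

det(A - λI) = λ² - (-31)λ + 84 = (λ - (-28))(λ - (-3)). Eigenvalues: -28, -3.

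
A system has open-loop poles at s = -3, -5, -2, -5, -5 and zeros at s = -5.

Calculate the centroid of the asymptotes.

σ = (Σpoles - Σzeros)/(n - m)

σ = (Σpoles - Σzeros)/(n - m) = (-20 - (-5))/(5 - 1) = -15/4 = -3.75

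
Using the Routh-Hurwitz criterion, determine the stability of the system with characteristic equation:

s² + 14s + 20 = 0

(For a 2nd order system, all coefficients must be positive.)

Coefficients: 1, 14, 20. All positive, so system is stable.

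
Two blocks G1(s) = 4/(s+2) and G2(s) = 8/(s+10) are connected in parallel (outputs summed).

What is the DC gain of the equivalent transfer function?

Parallel: G_eq = G1 + G2. DC gain = G1(0) + G2(0) = 4/2 + 8/10 = 2 + 0.8 = 2.8.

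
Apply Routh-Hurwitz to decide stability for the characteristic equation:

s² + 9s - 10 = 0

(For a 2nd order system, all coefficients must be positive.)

Coefficients: 1, 9, -10. c=-10 not positive, so system is unstable.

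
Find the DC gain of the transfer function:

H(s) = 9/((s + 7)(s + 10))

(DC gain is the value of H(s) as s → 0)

DC gain = H(0) = 9/(7 × 10) = 9/70 = 0.1286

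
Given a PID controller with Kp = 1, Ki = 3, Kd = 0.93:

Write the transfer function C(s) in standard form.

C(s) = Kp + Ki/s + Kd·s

Substituting values: C(s) = 1 + 3/s + 0.93s = (0.93s² + s + 3)/s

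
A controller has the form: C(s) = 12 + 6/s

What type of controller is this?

This is a Proportional-Integral (PI) controller.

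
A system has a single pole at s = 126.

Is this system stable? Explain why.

Pole at s = 126 is in the right half-plane. Unstable.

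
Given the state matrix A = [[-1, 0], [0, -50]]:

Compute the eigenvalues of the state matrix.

For diagonal matrix, eigenvalues are diagonal entries: λ₁ = -1, λ₂ = -50.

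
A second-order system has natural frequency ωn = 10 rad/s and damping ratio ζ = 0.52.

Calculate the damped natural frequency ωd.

ωd = ωn√(1 - ζ²) = 10√(1 - 0.52²) = 8.54 rad/s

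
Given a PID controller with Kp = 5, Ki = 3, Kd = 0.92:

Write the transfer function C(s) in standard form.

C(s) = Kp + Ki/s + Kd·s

Substituting values: C(s) = 5 + 3/s + 0.92s = (0.92s² + 5s + 3)/s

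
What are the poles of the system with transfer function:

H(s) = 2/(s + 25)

Pole is where denominator = 0: s + 25 = 0, so s = -25.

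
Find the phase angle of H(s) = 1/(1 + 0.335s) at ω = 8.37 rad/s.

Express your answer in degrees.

Phase = -arctan(ωτ) = -arctan(8.37 × 0.335) = -70.4°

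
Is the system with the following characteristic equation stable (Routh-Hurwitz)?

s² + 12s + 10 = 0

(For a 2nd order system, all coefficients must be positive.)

Coefficients: 1, 12, 10. All positive, so system is stable.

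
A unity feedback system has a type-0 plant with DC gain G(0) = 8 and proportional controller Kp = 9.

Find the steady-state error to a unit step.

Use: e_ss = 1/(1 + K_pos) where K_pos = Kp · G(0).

K_pos = Kp · G(0) = 9 × 8 = 72. e_ss = 1/(1 + 72) = 0.0137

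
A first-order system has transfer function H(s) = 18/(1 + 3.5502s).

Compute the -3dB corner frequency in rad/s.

Corner frequency = 1/τ = 1/3.5502 = 0.282 rad/s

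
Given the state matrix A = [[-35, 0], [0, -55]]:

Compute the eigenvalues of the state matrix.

For diagonal matrix, eigenvalues are diagonal entries: λ₁ = -35, λ₂ = -55.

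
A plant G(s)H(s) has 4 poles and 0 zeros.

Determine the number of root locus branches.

Root locus has n branches where n = number of poles = 4.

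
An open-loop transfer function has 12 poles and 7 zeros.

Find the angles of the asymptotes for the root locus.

n - m = 12 - 7 = 5. Angles: θk = (2k + 1)·180°/5 = 36°, 108°, 180°, 252°, 324°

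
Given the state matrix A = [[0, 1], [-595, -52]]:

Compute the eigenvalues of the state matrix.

det(A - λI) = λ² - (-52)λ + 595 = (λ - (-35))(λ - (-17)). Eigenvalues: -35, -17.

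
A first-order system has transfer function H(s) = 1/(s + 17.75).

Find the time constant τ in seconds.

For H(s) = 1/(s + 1/τ), the pole is at -1/τ = -17.75, so τ = 1/17.75 = 0.0563 s.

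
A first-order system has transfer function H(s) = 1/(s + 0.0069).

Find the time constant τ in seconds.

For H(s) = 1/(s + 1/τ), the pole is at -1/τ = -0.0069, so τ = 1/0.0069 = 144.9 s.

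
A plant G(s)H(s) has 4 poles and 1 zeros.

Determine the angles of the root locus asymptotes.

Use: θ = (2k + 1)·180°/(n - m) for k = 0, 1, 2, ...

n - m = 4 - 1 = 3. Angles: θk = (2k + 1)·180°/3 = 60°, 180°, 300°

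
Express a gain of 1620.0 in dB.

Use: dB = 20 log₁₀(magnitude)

dB = 20 log₁₀(1620.0) = 64.2 dB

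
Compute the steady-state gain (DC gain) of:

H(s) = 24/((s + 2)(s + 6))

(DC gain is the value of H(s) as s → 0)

DC gain = H(0) = 24/(2 × 6) = 24/12 = 2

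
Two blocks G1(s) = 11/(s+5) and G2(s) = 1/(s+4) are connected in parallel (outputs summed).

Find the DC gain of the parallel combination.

Parallel: G_eq = G1 + G2. DC gain = G1(0) + G2(0) = 11/5 + 1/4 = 2.2 + 0.25 = 2.45.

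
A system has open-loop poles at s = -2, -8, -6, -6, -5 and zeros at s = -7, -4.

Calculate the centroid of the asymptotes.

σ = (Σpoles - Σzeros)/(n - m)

σ = (Σpoles - Σzeros)/(n - m) = (-27 - (-11))/(5 - 2) = -16/3 = -5.33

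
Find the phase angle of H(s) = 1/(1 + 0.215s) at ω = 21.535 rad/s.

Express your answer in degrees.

Phase = -arctan(ωτ) = -arctan(21.535 × 0.215) = -77.8°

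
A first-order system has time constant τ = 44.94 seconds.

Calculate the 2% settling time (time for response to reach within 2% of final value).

For first-order system, 2% settling time ≈ 4τ = 4 × 44.94 = 179.76 s.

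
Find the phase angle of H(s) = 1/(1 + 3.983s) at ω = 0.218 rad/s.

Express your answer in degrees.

Phase = -arctan(ωτ) = -arctan(0.218 × 3.983) = -41.0°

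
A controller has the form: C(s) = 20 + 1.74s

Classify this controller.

This is a Proportional-Derivative (PD) controller.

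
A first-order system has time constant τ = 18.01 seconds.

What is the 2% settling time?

For first-order system, 2% settling time ≈ 4τ = 4 × 18.01 = 72.04 s.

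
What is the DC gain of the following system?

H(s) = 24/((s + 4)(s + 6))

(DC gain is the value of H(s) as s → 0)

DC gain = H(0) = 24/(4 × 6) = 24/24 = 1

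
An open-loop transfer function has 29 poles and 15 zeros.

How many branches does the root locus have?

Root locus has n branches where n = number of poles = 29.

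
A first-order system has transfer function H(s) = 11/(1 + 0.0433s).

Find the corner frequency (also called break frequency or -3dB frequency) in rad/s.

Corner frequency = 1/τ = 1/0.0433 = 23.095 rad/s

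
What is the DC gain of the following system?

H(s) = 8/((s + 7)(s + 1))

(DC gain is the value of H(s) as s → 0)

DC gain = H(0) = 8/(7 × 1) = 8/7 = 1.1429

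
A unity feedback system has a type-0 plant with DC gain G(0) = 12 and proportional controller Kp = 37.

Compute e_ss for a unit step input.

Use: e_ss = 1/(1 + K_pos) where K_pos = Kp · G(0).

K_pos = Kp · G(0) = 37 × 12 = 444. e_ss = 1/(1 + 444) = 0.0022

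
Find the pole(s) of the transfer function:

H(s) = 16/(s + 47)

Pole is where denominator = 0: s + 47 = 0, so s = -47.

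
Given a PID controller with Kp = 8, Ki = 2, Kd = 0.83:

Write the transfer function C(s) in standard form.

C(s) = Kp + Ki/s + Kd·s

Substituting values: C(s) = 8 + 2/s + 0.83s = (0.83s² + 8s + 2)/s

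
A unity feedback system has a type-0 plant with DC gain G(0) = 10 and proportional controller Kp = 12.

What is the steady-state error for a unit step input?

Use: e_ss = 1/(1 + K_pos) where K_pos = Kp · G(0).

K_pos = Kp · G(0) = 12 × 10 = 120. e_ss = 1/(1 + 120) = 0.0083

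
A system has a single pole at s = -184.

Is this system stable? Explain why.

Pole at s = -184 is in the left half-plane. Stable.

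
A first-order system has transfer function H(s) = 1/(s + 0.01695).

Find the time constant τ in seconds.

For H(s) = 1/(s + 1/τ), the pole is at -1/τ = -0.01695, so τ = 1/0.01695 = 59 s.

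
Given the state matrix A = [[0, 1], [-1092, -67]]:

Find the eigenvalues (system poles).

det(A - λI) = λ² - (-67)λ + 1092 = (λ - (-39))(λ - (-28)). Eigenvalues: -39, -28.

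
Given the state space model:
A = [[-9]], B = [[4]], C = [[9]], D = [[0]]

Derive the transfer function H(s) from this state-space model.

(sI - A)⁻¹ = 1/(s + 9). H(s) = 9 × 4/(s + 9) + 0 = 36/(s + 9).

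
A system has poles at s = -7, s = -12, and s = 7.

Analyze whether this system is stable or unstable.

Pole(s) at s = 7 are not in the left half-plane. System is unstable.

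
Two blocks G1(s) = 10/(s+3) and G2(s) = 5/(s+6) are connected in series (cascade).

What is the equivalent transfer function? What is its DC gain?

Series: multiply transfer functions. G_eq = 10/(s+3) × 5/(s+6) = 50/((s+3)(s+6)). DC gain = 50/(3×6) = 2.7778.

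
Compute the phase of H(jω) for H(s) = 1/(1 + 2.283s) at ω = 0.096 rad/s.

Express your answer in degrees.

Phase = -arctan(ωτ) = -arctan(0.096 × 2.283) = -12.4°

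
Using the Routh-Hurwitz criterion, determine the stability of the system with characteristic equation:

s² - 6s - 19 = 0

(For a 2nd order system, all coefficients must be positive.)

Coefficients: 1, -6, -19. b=-6, c=-19 not positive, so system is unstable.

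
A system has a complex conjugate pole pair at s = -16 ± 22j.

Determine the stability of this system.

Real part of poles is -16 (< 0, left half-plane). Stable.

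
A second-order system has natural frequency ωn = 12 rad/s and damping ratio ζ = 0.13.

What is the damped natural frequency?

ωd = ωn√(1 - ζ²) = 12√(1 - 0.13²) = 11.9 rad/s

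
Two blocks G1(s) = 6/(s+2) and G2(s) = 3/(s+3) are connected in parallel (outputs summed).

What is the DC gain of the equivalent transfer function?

Parallel: G_eq = G1 + G2. DC gain = G1(0) + G2(0) = 6/2 + 3/3 = 3 + 1 = 4.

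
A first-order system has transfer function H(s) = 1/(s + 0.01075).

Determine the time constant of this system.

For H(s) = 1/(s + 1/τ), the pole is at -1/τ = -0.01075, so τ = 1/0.01075 = 93.02 s.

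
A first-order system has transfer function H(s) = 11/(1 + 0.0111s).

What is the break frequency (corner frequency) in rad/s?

Corner frequency = 1/τ = 1/0.0111 = 90.09 rad/s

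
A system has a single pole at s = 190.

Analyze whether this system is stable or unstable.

Pole at s = 190 is in the right half-plane. Unstable.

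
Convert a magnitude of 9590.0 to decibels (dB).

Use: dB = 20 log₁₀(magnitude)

dB = 20 log₁₀(9590.0) = 79.6 dB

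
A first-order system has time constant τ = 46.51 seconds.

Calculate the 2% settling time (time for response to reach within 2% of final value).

For first-order system, 2% settling time ≈ 4τ = 4 × 46.51 = 186.04 s.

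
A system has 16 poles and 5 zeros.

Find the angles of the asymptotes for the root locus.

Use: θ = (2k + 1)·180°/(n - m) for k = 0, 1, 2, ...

n - m = 16 - 5 = 11. Angles: θk = (2k + 1)·180°/11 = 16.36°, 49.09°, 81.82°, 114.55°, 147.27°, 180°, 212.73°, 245.45°, 278.18°, 310.91°, 343.64°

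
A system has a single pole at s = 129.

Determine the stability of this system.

Pole at s = 129 is in the right half-plane. Unstable.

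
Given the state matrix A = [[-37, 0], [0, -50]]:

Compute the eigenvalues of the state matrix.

For diagonal matrix, eigenvalues are diagonal entries: λ₁ = -37, λ₂ = -50.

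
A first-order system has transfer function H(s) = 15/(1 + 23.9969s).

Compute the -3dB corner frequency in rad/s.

Corner frequency = 1/τ = 1/23.9969 = 0.042 rad/s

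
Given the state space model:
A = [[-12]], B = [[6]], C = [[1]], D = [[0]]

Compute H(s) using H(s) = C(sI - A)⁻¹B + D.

(sI - A)⁻¹ = 1/(s + 12). H(s) = 1 × 6/(s + 12) + 0 = 6/(s + 12).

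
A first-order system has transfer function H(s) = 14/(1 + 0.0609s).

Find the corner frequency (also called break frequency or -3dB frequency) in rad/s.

Corner frequency = 1/τ = 1/0.0609 = 16.42 rad/s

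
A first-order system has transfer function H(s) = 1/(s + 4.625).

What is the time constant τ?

For H(s) = 1/(s + 1/τ), the pole is at -1/τ = -4.625, so τ = 1/4.625 = 0.2162 s.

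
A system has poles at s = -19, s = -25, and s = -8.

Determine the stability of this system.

All poles are in the left half-plane. System is stable.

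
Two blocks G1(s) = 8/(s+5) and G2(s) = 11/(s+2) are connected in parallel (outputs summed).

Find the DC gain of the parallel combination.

Parallel: G_eq = G1 + G2. DC gain = G1(0) + G2(0) = 8/5 + 11/2 = 1.6 + 5.5 = 7.1.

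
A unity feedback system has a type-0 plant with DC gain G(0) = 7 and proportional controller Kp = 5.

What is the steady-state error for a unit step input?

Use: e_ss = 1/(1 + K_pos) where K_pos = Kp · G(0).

K_pos = Kp · G(0) = 5 × 7 = 35. e_ss = 1/(1 + 35) = 0.0278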